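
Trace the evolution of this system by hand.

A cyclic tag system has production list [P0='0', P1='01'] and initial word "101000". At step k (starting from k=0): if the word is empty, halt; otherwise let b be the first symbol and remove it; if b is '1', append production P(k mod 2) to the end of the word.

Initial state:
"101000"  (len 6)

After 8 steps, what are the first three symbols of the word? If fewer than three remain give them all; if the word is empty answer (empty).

gen 0: "101000"  (len 6)
gen 1: "010000"  (len 6)
gen 2: "10000"  (len 5)
gen 3: "00000"  (len 5)
gen 4: "0000"  (len 4)
gen 5: "000"  (len 3)
gen 6: "00"  (len 2)
gen 7: "0"  (len 1)
gen 8: (halted — word empty)

(empty)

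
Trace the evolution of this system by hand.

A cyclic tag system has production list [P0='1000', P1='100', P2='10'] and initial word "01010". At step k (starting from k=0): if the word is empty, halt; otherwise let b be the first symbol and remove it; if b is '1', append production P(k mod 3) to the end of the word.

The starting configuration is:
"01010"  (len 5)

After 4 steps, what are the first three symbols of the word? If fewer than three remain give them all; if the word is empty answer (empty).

010

t=0: "01010"  (len 5)
t=1: "1010"  (len 4)
t=2: "010100"  (len 6)
t=3: "10100"  (len 5)
t=4: "01001000"  (len 8)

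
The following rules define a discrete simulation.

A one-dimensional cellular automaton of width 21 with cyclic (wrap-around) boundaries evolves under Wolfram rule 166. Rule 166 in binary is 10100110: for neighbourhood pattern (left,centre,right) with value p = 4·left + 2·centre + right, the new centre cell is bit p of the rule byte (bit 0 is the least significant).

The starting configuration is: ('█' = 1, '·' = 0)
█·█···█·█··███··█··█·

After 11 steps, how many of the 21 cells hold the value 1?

13

step 0: █·█···█·█··███··█··█·
step 1: ███··████·█·█··██·███
step 2: ██··█·██·████·█··█·██
step 3: █··███··█·██·██·███·█
step 4: ··█·█··███··█··█·█·█·
step 5: ·████·█·█··██·██████·
step 6: █·██·████·█··█·████··
step 7: ██··█·██·██·███·██··█
step 8: █··███··█··█·█·█···█·
step 9: █·█·█··██·██████··███
step 10: ·████·█··█·████··█·██
step 11: █·██·██·███·██··███··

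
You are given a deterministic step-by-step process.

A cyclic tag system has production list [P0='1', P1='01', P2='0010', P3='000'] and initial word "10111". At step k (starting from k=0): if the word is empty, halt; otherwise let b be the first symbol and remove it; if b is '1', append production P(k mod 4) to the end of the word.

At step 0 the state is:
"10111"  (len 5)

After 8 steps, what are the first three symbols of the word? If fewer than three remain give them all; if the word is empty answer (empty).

100

step 0: "10111"  (len 5)
step 1: "01111"  (len 5)
step 2: "1111"  (len 4)
step 3: "1110010"  (len 7)
step 4: "110010000"  (len 9)
step 5: "100100001"  (len 9)
step 6: "0010000101"  (len 10)
step 7: "010000101"  (len 9)
step 8: "10000101"  (len 8)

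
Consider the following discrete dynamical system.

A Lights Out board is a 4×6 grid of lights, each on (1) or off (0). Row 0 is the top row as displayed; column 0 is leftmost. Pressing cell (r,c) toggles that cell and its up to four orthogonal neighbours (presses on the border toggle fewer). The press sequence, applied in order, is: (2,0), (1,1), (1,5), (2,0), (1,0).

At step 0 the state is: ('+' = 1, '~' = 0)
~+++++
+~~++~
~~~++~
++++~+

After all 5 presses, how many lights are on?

k=0  ~+++++
+~~++~
~~~++~
++++~+
k=1  ~+++++
~~~++~
++~++~
~+++~+
k=2  ~~++++
+++++~
+~~++~
~+++~+
k=3  ~~+++~
++++~+
+~~+++
~+++~+
k=4  ~~+++~
~+++~+
~+~+++
++++~+
k=5  +~+++~
+~++~+
++~+++
++++~+

18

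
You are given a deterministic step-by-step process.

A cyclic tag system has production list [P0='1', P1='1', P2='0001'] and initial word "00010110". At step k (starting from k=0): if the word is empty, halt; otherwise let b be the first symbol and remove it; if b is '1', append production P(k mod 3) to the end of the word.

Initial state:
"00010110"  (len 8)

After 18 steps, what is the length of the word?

6

t=0: "00010110"  (len 8)
t=1: "0010110"  (len 7)
t=2: "010110"  (len 6)
t=3: "10110"  (len 5)
t=4: "01101"  (len 5)
t=5: "1101"  (len 4)
t=6: "1010001"  (len 7)
t=7: "0100011"  (len 7)
t=8: "100011"  (len 6)
t=9: "000110001"  (len 9)
t=10: "00110001"  (len 8)
t=11: "0110001"  (len 7)
t=12: "110001"  (len 6)
t=13: "100011"  (len 6)
t=14: "000111"  (len 6)
t=15: "00111"  (len 5)
t=16: "0111"  (len 4)
t=17: "111"  (len 3)
t=18: "110001"  (len 6)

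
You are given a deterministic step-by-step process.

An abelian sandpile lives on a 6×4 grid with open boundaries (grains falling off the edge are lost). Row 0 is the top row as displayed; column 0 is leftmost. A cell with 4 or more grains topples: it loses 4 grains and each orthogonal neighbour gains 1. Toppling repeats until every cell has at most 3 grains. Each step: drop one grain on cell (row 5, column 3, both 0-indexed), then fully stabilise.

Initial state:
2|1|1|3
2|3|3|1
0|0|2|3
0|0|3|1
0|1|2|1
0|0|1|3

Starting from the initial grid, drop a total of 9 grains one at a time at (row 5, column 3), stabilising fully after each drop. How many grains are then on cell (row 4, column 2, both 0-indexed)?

step 0: 2|1|1|3
2|3|3|1
0|0|2|3
0|0|3|1
0|1|2|1
0|0|1|3
step 1: 2|1|1|3
2|3|3|1
0|0|2|3
0|0|3|1
0|1|2|2
0|0|2|0
step 2: 2|1|1|3
2|3|3|1
0|0|2|3
0|0|3|1
0|1|2|2
0|0|2|1
step 3: 2|1|1|3
2|3|3|1
0|0|2|3
0|0|3|1
0|1|2|2
0|0|2|2
step 4: 2|1|1|3
2|3|3|1
0|0|2|3
0|0|3|1
0|1|2|2
0|0|2|3
step 5: 2|1|1|3
2|3|3|1
0|0|2|3
0|0|3|1
0|1|2|3
0|0|3|0
step 6: 2|1|1|3
2|3|3|1
0|0|2|3
0|0|3|1
0|1|2|3
0|0|3|1
step 7: 2|1|1|3
2|3|3|1
0|0|2|3
0|0|3|1
0|1|2|3
0|0|3|2
step 8: 2|1|1|3
2|3|3|1
0|0|2|3
0|0|3|1
0|1|2|3
0|0|3|3
step 9: 2|1|1|3
2|3|3|1
0|0|3|3
0|1|0|3
0|2|1|1
0|1|1|2

1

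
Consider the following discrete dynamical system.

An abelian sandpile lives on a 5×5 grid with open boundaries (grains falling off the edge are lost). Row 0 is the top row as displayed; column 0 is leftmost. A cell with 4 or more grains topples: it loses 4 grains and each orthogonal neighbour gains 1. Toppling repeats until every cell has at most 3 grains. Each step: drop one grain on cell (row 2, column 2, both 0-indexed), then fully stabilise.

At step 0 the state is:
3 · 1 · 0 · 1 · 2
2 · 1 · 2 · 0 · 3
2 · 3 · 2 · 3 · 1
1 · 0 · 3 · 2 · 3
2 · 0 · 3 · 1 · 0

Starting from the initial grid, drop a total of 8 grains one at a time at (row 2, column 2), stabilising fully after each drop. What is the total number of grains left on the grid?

47

[0] 3 · 1 · 0 · 1 · 2
2 · 1 · 2 · 0 · 3
2 · 3 · 2 · 3 · 1
1 · 0 · 3 · 2 · 3
2 · 0 · 3 · 1 · 0
[1] 3 · 1 · 0 · 1 · 2
2 · 1 · 2 · 0 · 3
2 · 3 · 3 · 3 · 1
1 · 0 · 3 · 2 · 3
2 · 0 · 3 · 1 · 0
[2] 3 · 1 · 0 · 1 · 2
2 · 2 · 3 · 1 · 3
3 · 0 · 3 · 1 · 3
1 · 2 · 2 · 1 · 0
2 · 1 · 0 · 3 · 1
[3] 3 · 1 · 1 · 1 · 2
2 · 3 · 0 · 2 · 3
3 · 1 · 1 · 2 · 3
1 · 2 · 3 · 1 · 0
2 · 1 · 0 · 3 · 1
[4] 3 · 1 · 1 · 1 · 2
2 · 3 · 0 · 2 · 3
3 · 1 · 2 · 2 · 3
1 · 2 · 3 · 1 · 0
2 · 1 · 0 · 3 · 1
[5] 3 · 1 · 1 · 1 · 2
2 · 3 · 0 · 2 · 3
3 · 1 · 3 · 2 · 3
1 · 2 · 3 · 1 · 0
2 · 1 · 0 · 3 · 1
[6] 3 · 1 · 1 · 1 · 2
2 · 3 · 1 · 2 · 3
3 · 2 · 1 · 3 · 3
1 · 3 · 0 · 2 · 0
2 · 1 · 1 · 3 · 1
[7] 3 · 1 · 1 · 1 · 2
2 · 3 · 1 · 2 · 3
3 · 2 · 2 · 3 · 3
1 · 3 · 0 · 2 · 0
2 · 1 · 1 · 3 · 1
[8] 3 · 1 · 1 · 1 · 2
2 · 3 · 1 · 2 · 3
3 · 2 · 3 · 3 · 3
1 · 3 · 0 · 2 · 0
2 · 1 · 1 · 3 · 1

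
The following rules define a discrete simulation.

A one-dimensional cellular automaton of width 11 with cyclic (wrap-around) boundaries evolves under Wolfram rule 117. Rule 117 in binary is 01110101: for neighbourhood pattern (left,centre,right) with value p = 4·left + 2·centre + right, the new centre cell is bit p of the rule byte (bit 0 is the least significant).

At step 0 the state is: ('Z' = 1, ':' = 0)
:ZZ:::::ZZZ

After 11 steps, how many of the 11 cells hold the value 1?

[0] :ZZ:::::ZZZ
[1] Z:ZZZZZ:::Z
[2] ZZ::::ZZZ::
[3] :ZZZZ:::ZZ:
[4] ::::ZZZ::ZZ
[5] ZZZ:::ZZ::Z
[6] ::ZZZ::ZZ::
[7] Z:::ZZ::ZZZ
[8] ZZZ::ZZ::::
[9] ::ZZ::ZZZZ:
[10] Z::ZZ::::ZZ
[11] ZZ::ZZZZ:::

6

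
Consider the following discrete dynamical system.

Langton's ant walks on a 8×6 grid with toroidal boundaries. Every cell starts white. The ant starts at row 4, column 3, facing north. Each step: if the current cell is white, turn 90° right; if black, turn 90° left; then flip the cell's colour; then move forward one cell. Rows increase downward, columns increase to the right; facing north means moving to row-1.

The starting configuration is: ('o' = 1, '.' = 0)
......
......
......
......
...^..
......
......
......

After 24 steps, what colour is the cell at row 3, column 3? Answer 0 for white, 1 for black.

k=0  ......
......
......
......
...^..
......
......
......
k=1  ......
......
......
......
...o>.
......
......
......
k=2  ......
......
......
......
...oo.
....v.
......
......
k=3  ......
......
......
......
...oo.
...<o.
......
......
k=4  ......
......
......
......
...^o.
...oo.
......
......
k=5  ......
......
......
......
..<.o.
...oo.
......
......
k=6  ......
......
......
..^...
..o.o.
...oo.
......
......
k=7  ......
......
......
..o>..
..o.o.
...oo.
......
......
k=8  ......
......
......
..oo..
..ovo.
...oo.
......
......
k=9  ......
......
......
..oo..
..<oo.
...oo.
......
......
k=10  ......
......
......
..oo..
...oo.
..voo.
......
......
k=11  ......
......
......
..oo..
...oo.
.<ooo.
......
......
k=12  ......
......
......
..oo..
.^.oo.
.oooo.
......
......
k=13  ......
......
......
..oo..
.o>oo.
.oooo.
......
......
k=14  ......
......
......
..oo..
.oooo.
.ovoo.
......
......
k=15  ......
......
......
..oo..
.oooo.
.o.>o.
......
......
k=16  ......
......
......
..oo..
.oo^o.
.o..o.
......
......
k=17  ......
......
......
..oo..
.o<.o.
.o..o.
......
......
k=18  ......
......
......
..oo..
.o..o.
.ov.o.
......
......
k=19  ......
......
......
..oo..
.o..o.
.<o.o.
......
......
k=20  ......
......
......
..oo..
.o..o.
..o.o.
.v....
......
k=21  ......
......
......
..oo..
.o..o.
..o.o.
<o....
......
k=22  ......
......
......
..oo..
.o..o.
^.o.o.
oo....
......
k=23  ......
......
......
..oo..
.o..o.
o>o.o.
oo....
......
k=24  ......
......
......
..oo..
.o..o.
ooo.o.
ov....
......

1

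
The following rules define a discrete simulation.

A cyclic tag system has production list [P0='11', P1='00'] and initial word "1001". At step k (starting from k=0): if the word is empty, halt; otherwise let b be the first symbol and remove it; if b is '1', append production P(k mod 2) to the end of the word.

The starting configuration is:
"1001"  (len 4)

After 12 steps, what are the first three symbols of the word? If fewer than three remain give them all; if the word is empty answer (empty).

110

k=0  "1001"  (len 4)
k=1  "00111"  (len 5)
k=2  "0111"  (len 4)
k=3  "111"  (len 3)
k=4  "1100"  (len 4)
k=5  "10011"  (len 5)
k=6  "001100"  (len 6)
k=7  "01100"  (len 5)
k=8  "1100"  (len 4)
k=9  "10011"  (len 5)
k=10  "001100"  (len 6)
k=11  "01100"  (len 5)
k=12  "1100"  (len 4)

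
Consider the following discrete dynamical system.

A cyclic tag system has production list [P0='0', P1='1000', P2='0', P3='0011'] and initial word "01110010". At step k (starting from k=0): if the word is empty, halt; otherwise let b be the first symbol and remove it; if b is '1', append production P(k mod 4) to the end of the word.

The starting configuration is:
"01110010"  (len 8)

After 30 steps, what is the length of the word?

0

k=0  "01110010"  (len 8)
k=1  "1110010"  (len 7)
k=2  "1100101000"  (len 10)
k=3  "1001010000"  (len 10)
k=4  "0010100000011"  (len 13)
k=5  "010100000011"  (len 12)
k=6  "10100000011"  (len 11)
k=7  "01000000110"  (len 11)
k=8  "1000000110"  (len 10)
k=9  "0000001100"  (len 10)
k=10  "000001100"  (len 9)
k=11  "00001100"  (len 8)
k=12  "0001100"  (len 7)
k=13  "001100"  (len 6)
k=14  "01100"  (len 5)
k=15  "1100"  (len 4)
k=16  "1000011"  (len 7)
k=17  "0000110"  (len 7)
k=18  "000110"  (len 6)
k=19  "00110"  (len 5)
k=20  "0110"  (len 4)
k=21  "110"  (len 3)
k=22  "101000"  (len 6)
k=23  "010000"  (len 6)
k=24  "10000"  (len 5)
k=25  "00000"  (len 5)
k=26  "0000"  (len 4)
k=27  "000"  (len 3)
k=28  "00"  (len 2)
k=29  "0"  (len 1)
k=30  (halted — word empty)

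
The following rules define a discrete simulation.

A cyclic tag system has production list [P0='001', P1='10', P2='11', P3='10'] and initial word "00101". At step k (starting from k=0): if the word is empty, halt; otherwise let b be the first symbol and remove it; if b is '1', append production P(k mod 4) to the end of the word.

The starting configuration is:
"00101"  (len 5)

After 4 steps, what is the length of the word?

3

step 0: "00101"  (len 5)
step 1: "0101"  (len 4)
step 2: "101"  (len 3)
step 3: "0111"  (len 4)
step 4: "111"  (len 3)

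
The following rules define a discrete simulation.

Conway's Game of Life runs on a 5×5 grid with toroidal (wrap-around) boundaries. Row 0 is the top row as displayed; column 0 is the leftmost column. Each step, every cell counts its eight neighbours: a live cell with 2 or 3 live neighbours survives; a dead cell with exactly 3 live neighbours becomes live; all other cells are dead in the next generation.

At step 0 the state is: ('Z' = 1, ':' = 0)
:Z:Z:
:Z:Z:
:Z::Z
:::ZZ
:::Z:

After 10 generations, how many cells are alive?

7

step 0: :Z:Z:
:Z:Z:
:Z::Z
:::ZZ
:::Z:
step 1: :::ZZ
:Z:ZZ
::::Z
Z:ZZZ
:::Z:
step 2: Z::::
::Z::
:Z:::
Z:Z::
Z::::
step 3: :Z:::
:Z:::
:ZZ::
Z::::
Z:::Z
step 4: :Z:::
ZZ:::
ZZZ::
Z:::Z
ZZ::Z
step 5: ::Z:Z
:::::
::Z::
::ZZ:
:Z::Z
step 6: Z::Z:
:::Z:
::ZZ:
:ZZZ:
ZZ::Z
step 7: ZZZZ:
:::Z:
:Z::Z
:::::
:::::
step 8: :ZZZZ
:::Z:
:::::
:::::
:ZZ::
step 9: ZZ::Z
:::ZZ
:::::
:::::
ZZ:::
step 10: :ZZZ:
:::ZZ
:::::
:::::
:Z::Z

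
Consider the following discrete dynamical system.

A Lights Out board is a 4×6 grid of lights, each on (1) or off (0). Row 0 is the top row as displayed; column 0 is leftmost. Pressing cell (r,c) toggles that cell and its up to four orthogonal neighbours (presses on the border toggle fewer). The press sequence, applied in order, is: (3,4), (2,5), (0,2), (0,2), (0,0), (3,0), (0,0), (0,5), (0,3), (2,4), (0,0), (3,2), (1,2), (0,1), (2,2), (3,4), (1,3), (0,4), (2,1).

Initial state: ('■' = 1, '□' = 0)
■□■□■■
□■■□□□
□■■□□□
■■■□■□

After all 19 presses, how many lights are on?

12

t=0: ■□■□■■
□■■□□□
□■■□□□
■■■□■□
t=1: ■□■□■■
□■■□□□
□■■□■□
■■■■□■
t=2: ■□■□■■
□■■□□■
□■■□□■
■■■■□□
t=3: ■■□■■■
□■□□□■
□■■□□■
■■■■□□
t=4: ■□■□■■
□■■□□■
□■■□□■
■■■■□□
t=5: □■■□■■
■■■□□■
□■■□□■
■■■■□□
t=6: □■■□■■
■■■□□■
■■■□□■
□□■■□□
t=7: ■□■□■■
□■■□□■
■■■□□■
□□■■□□
t=8: ■□■□□□
□■■□□□
■■■□□■
□□■■□□
t=9: ■□□■■□
□■■■□□
■■■□□■
□□■■□□
t=10: ■□□■■□
□■■■■□
■■■■■□
□□■■■□
t=11: □■□■■□
■■■■■□
■■■■■□
□□■■■□
t=12: □■□■■□
■■■■■□
■■□■■□
□■□□■□
t=13: □■■■■□
■□□□■□
■■■■■□
□■□□■□
t=14: ■□□■■□
■■□□■□
■■■■■□
□■□□■□
t=15: ■□□■■□
■■■□■□
■□□□■□
□■■□■□
t=16: ■□□■■□
■■■□■□
■□□□□□
□■■■□■
t=17: ■□□□■□
■■□■□□
■□□■□□
□■■■□■
t=18: ■□□■□■
■■□■■□
■□□■□□
□■■■□■
t=19: ■□□■□■
■□□■■□
□■■■□□
□□■■□■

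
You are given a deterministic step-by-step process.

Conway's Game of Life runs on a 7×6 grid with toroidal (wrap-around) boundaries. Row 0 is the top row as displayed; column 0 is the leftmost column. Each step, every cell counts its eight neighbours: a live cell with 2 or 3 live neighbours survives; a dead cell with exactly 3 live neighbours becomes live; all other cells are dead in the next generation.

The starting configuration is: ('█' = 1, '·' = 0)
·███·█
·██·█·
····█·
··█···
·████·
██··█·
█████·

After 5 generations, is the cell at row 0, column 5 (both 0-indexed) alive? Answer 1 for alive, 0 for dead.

0) ·███·█
·██·█·
····█·
··█···
·████·
██··█·
█████·
1) ·····█
██··██
·██···
·██·█·
█···██
······
······
2) ····██
·██·██
····█·
··█·█·
██·███
·····█
······
3) █··███
█·····
·██·█·
███···
████··
·····█
····██
4) █··█··
█·█···
··██·█
·····█
···█·█
·███·█
···█··
5) ·███··
█·█·██
██████
█·██·█
···█·█
█··█··
██·█··

0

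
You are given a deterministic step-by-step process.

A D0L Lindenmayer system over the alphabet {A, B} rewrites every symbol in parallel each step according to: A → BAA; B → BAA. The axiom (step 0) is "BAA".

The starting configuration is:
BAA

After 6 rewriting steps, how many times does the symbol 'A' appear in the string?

step 0: BAA
step 1: BAABAABAA
step 2: BAABAABAABAABAABAABAABAABAA
step 3: BAABAABAABAABAABAABAABAABAABAABAABAABAABAABAABAABAABAABAABAABAABAABAABAABAABAABAA
step 4: BAABAABAABAABAABAABAABAABAABAABAABAABAABAABAABAABAABAABAAB…ABAABAABAABAABAABAABAABAABAABAABAABAABAABAABAABAABAABAABAA  (len 243)
step 5: BAABAABAABAABAABAABAABAABAABAABAABAABAABAABAABAABAABAABAAB…ABAABAABAABAABAABAABAABAABAABAABAABAABAABAABAABAABAABAABAA  (len 729)
step 6: BAABAABAABAABAABAABAABAABAABAABAABAABAABAABAABAABAABAABAAB…ABAABAABAABAABAABAABAABAABAABAABAABAABAABAABAABAABAABAABAA  (len 2187)

1458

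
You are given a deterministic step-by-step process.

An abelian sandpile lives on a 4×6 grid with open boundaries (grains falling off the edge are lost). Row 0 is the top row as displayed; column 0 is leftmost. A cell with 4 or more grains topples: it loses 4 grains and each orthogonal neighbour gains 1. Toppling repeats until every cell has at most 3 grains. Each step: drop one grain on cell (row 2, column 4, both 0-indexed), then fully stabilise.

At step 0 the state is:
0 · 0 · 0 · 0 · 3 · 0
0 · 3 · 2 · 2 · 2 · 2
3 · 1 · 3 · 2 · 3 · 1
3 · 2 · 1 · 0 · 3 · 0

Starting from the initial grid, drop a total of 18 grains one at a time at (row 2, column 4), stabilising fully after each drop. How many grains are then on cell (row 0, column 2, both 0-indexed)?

1

t=0: 0 · 0 · 0 · 0 · 3 · 0
0 · 3 · 2 · 2 · 2 · 2
3 · 1 · 3 · 2 · 3 · 1
3 · 2 · 1 · 0 · 3 · 0
t=1: 0 · 0 · 0 · 0 · 3 · 0
0 · 3 · 2 · 2 · 3 · 2
3 · 1 · 3 · 3 · 1 · 2
3 · 2 · 1 · 1 · 0 · 1
t=2: 0 · 0 · 0 · 0 · 3 · 0
0 · 3 · 2 · 2 · 3 · 2
3 · 1 · 3 · 3 · 2 · 2
3 · 2 · 1 · 1 · 0 · 1
t=3: 0 · 0 · 0 · 0 · 3 · 0
0 · 3 · 2 · 2 · 3 · 2
3 · 1 · 3 · 3 · 3 · 2
3 · 2 · 1 · 1 · 0 · 1
t=4: 0 · 1 · 1 · 2 · 0 · 1
1 · 0 · 1 · 1 · 2 · 3
3 · 3 · 1 · 2 · 2 · 3
3 · 2 · 2 · 2 · 1 · 1
t=5: 0 · 1 · 1 · 2 · 0 · 1
1 · 0 · 1 · 1 · 2 · 3
3 · 3 · 1 · 2 · 3 · 3
3 · 2 · 2 · 2 · 1 · 1
t=6: 0 · 1 · 1 · 2 · 1 · 2
1 · 0 · 1 · 2 · 0 · 1
3 · 3 · 1 · 3 · 2 · 1
3 · 2 · 2 · 2 · 2 · 2
t=7: 0 · 1 · 1 · 2 · 1 · 2
1 · 0 · 1 · 2 · 0 · 1
3 · 3 · 1 · 3 · 3 · 1
3 · 2 · 2 · 2 · 2 · 2
t=8: 0 · 1 · 1 · 2 · 1 · 2
1 · 0 · 1 · 3 · 1 · 1
3 · 3 · 2 · 0 · 1 · 2
3 · 2 · 2 · 3 · 3 · 2
t=9: 0 · 1 · 1 · 2 · 1 · 2
1 · 0 · 1 · 3 · 1 · 1
3 · 3 · 2 · 0 · 2 · 2
3 · 2 · 2 · 3 · 3 · 2
t=10: 0 · 1 · 1 · 2 · 1 · 2
1 · 0 · 1 · 3 · 1 · 1
3 · 3 · 2 · 0 · 3 · 2
3 · 2 · 2 · 3 · 3 · 2
t=11: 0 · 1 · 1 · 2 · 1 · 2
1 · 0 · 1 · 3 · 2 · 1
3 · 3 · 2 · 2 · 1 · 3
3 · 2 · 3 · 0 · 1 · 3
t=12: 0 · 1 · 1 · 2 · 1 · 2
1 · 0 · 1 · 3 · 2 · 1
3 · 3 · 2 · 2 · 2 · 3
3 · 2 · 3 · 0 · 1 · 3
t=13: 0 · 1 · 1 · 2 · 1 · 2
1 · 0 · 1 · 3 · 2 · 1
3 · 3 · 2 · 2 · 3 · 3
3 · 2 · 3 · 0 · 1 · 3
t=14: 0 · 1 · 1 · 2 · 1 · 2
1 · 0 · 1 · 3 · 3 · 2
3 · 3 · 2 · 3 · 1 · 1
3 · 2 · 3 · 0 · 3 · 0
t=15: 0 · 1 · 1 · 2 · 1 · 2
1 · 0 · 1 · 3 · 3 · 2
3 · 3 · 2 · 3 · 2 · 1
3 · 2 · 3 · 0 · 3 · 0
t=16: 0 · 1 · 1 · 2 · 1 · 2
1 · 0 · 1 · 3 · 3 · 2
3 · 3 · 2 · 3 · 3 · 1
3 · 2 · 3 · 0 · 3 · 0
t=17: 0 · 1 · 1 · 3 · 2 · 2
1 · 0 · 2 · 1 · 1 · 3
3 · 3 · 3 · 1 · 3 · 2
3 · 2 · 3 · 2 · 0 · 1
t=18: 0 · 1 · 1 · 3 · 2 · 2
1 · 0 · 2 · 1 · 2 · 3
3 · 3 · 3 · 2 · 0 · 3
3 · 2 · 3 · 2 · 1 · 1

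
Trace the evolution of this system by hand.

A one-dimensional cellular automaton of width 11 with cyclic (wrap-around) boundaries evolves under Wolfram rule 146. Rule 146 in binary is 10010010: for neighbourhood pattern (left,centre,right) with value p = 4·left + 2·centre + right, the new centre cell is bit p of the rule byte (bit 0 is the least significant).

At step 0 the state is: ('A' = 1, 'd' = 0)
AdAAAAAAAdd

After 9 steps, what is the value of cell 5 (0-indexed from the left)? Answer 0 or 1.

k=0  AdAAAAAAAdd
k=1  dddAAAAAdAA
k=2  AdAdAAAdddd
k=3  dddddAdAddA
k=4  AdddAdddAAd
k=5  dAdAdAdAddd
k=6  AdddddddAdd
k=7  dAdddddAdAA
k=8  ddAdddAdddd
k=9  dAdAdAdAddd

1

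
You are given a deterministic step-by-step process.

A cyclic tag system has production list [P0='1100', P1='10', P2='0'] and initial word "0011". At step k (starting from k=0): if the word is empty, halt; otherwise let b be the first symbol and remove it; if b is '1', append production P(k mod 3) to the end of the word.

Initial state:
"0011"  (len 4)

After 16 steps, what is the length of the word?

2

gen 0: "0011"  (len 4)
gen 1: "011"  (len 3)
gen 2: "11"  (len 2)
gen 3: "10"  (len 2)
gen 4: "01100"  (len 5)
gen 5: "1100"  (len 4)
gen 6: "1000"  (len 4)
gen 7: "0001100"  (len 7)
gen 8: "001100"  (len 6)
gen 9: "01100"  (len 5)
gen 10: "1100"  (len 4)
gen 11: "10010"  (len 5)
gen 12: "00100"  (len 5)
gen 13: "0100"  (len 4)
gen 14: "100"  (len 3)
gen 15: "000"  (len 3)
gen 16: "00"  (len 2)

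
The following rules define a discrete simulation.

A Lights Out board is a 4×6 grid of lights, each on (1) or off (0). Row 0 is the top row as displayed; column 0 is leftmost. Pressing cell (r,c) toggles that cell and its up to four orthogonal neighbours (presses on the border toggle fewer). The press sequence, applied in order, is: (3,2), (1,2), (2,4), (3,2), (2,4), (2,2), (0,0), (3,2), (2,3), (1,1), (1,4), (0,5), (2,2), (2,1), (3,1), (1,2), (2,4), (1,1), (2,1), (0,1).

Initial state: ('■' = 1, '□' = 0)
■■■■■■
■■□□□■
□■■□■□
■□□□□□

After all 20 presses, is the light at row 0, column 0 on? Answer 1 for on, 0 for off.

1

gen 0: ■■■■■■
■■□□□■
□■■□■□
■□□□□□
gen 1: ■■■■■■
■■□□□■
□■□□■□
■■■■□□
gen 2: ■■□■■■
■□■■□■
□■■□■□
■■■■□□
gen 3: ■■□■■■
■□■■■■
□■■■□■
■■■■■□
gen 4: ■■□■■■
■□■■■■
□■□■□■
■□□□■□
gen 5: ■■□■■■
■□■■□■
□■□□■□
■□□□□□
gen 6: ■■□■■■
■□□■□■
□□■■■□
■□■□□□
gen 7: □□□■■■
□□□■□■
□□■■■□
■□■□□□
gen 8: □□□■■■
□□□■□■
□□□■■□
■■□■□□
gen 9: □□□■■■
□□□□□■
□□■□□□
■■□□□□
gen 10: □■□■■■
■■■□□■
□■■□□□
■■□□□□
gen 11: □■□■□■
■■■■■□
□■■□■□
■■□□□□
gen 12: □■□■■□
■■■■■■
□■■□■□
■■□□□□
gen 13: □■□■■□
■■□■■■
□□□■■□
■■■□□□
gen 14: □■□■■□
■□□■■■
■■■■■□
■□■□□□
gen 15: □■□■■□
■□□■■■
■□■■■□
□■□□□□
gen 16: □■■■■□
■■■□■■
■□□■■□
□■□□□□
gen 17: □■■■■□
■■■□□■
■□□□□■
□■□□■□
gen 18: □□■■■□
□□□□□■
■■□□□■
□■□□■□
gen 19: □□■■■□
□■□□□■
□□■□□■
□□□□■□
gen 20: ■■□■■□
□□□□□■
□□■□□■
□□□□■□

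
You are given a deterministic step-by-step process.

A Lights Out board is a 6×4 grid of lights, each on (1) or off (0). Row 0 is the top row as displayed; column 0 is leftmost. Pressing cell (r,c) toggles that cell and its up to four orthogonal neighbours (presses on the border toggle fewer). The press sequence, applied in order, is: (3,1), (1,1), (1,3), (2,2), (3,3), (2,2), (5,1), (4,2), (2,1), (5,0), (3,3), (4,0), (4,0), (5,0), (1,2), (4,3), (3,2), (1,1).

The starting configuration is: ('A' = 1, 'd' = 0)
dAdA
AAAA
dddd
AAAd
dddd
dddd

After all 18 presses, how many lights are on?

step 0: dAdA
AAAA
dddd
AAAd
dddd
dddd
step 1: dAdA
AAAA
dAdd
dddd
dAdd
dddd
step 2: dddA
dddA
dddd
dddd
dAdd
dddd
step 3: dddd
ddAd
dddA
dddd
dAdd
dddd
step 4: dddd
dddd
dAAd
ddAd
dAdd
dddd
step 5: dddd
dddd
dAAA
dddA
dAdA
dddd
step 6: dddd
ddAd
dddd
ddAA
dAdA
dddd
step 7: dddd
ddAd
dddd
ddAA
dddA
AAAd
step 8: dddd
ddAd
dddd
dddA
dAAd
AAdd
step 9: dddd
dAAd
AAAd
dAdA
dAAd
AAdd
step 10: dddd
dAAd
AAAd
dAdA
AAAd
dddd
step 11: dddd
dAAd
AAAA
dAAd
AAAA
dddd
step 12: dddd
dAAd
AAAA
AAAd
ddAA
Addd
step 13: dddd
dAAd
AAAA
dAAd
AAAA
dddd
step 14: dddd
dAAd
AAAA
dAAd
dAAA
AAdd
step 15: ddAd
dddA
AAdA
dAAd
dAAA
AAdd
step 16: ddAd
dddA
AAdA
dAAA
dAdd
AAdA
step 17: ddAd
dddA
AAAA
dddd
dAAd
AAdA
step 18: dAAd
AAAA
AdAA
dddd
dAAd
AAdA

14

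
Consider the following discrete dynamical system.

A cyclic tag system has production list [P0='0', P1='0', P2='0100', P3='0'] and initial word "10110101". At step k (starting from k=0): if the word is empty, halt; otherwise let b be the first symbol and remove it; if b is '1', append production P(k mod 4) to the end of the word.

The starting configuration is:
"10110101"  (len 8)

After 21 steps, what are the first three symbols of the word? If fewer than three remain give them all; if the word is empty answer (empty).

gen 0: "10110101"  (len 8)
gen 1: "01101010"  (len 8)
gen 2: "1101010"  (len 7)
gen 3: "1010100100"  (len 10)
gen 4: "0101001000"  (len 10)
gen 5: "101001000"  (len 9)
gen 6: "010010000"  (len 9)
gen 7: "10010000"  (len 8)
gen 8: "00100000"  (len 8)
gen 9: "0100000"  (len 7)
gen 10: "100000"  (len 6)
gen 11: "000000100"  (len 9)
gen 12: "00000100"  (len 8)
gen 13: "0000100"  (len 7)
gen 14: "000100"  (len 6)
gen 15: "00100"  (len 5)
gen 16: "0100"  (len 4)
gen 17: "100"  (len 3)
gen 18: "000"  (len 3)
gen 19: "00"  (len 2)
gen 20: "0"  (len 1)
gen 21: (halted — word empty)

(empty)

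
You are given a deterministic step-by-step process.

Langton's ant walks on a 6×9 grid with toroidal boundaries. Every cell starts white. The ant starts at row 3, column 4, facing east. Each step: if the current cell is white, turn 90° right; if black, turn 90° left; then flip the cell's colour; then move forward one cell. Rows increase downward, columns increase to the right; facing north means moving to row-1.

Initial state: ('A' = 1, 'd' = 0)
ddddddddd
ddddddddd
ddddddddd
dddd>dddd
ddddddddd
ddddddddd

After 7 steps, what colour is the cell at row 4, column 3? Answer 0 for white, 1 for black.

1

t=0: ddddddddd
ddddddddd
ddddddddd
dddd>dddd
ddddddddd
ddddddddd
t=1: ddddddddd
ddddddddd
ddddddddd
ddddAdddd
ddddvdddd
ddddddddd
t=2: ddddddddd
ddddddddd
ddddddddd
ddddAdddd
ddd<Adddd
ddddddddd
t=3: ddddddddd
ddddddddd
ddddddddd
ddd^Adddd
dddAAdddd
ddddddddd
t=4: ddddddddd
ddddddddd
ddddddddd
dddA>dddd
dddAAdddd
ddddddddd
t=5: ddddddddd
ddddddddd
dddd^dddd
dddAddddd
dddAAdddd
ddddddddd
t=6: ddddddddd
ddddddddd
ddddA>ddd
dddAddddd
dddAAdddd
ddddddddd
t=7: ddddddddd
ddddddddd
ddddAAddd
dddAdvddd
dddAAdddd
ddddddddd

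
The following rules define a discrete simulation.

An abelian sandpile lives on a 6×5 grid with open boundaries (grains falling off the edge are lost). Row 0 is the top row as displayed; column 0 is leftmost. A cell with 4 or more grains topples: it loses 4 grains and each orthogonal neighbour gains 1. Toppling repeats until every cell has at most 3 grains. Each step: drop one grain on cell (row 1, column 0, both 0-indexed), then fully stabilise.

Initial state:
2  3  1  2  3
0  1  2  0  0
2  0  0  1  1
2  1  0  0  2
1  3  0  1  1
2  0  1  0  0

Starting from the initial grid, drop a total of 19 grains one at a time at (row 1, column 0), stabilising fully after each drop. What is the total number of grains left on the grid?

[0] 2  3  1  2  3
0  1  2  0  0
2  0  0  1  1
2  1  0  0  2
1  3  0  1  1
2  0  1  0  0
[1] 2  3  1  2  3
1  1  2  0  0
2  0  0  1  1
2  1  0  0  2
1  3  0  1  1
2  0  1  0  0
[2] 2  3  1  2  3
2  1  2  0  0
2  0  0  1  1
2  1  0  0  2
1  3  0  1  1
2  0  1  0  0
[3] 2  3  1  2  3
3  1  2  0  0
2  0  0  1  1
2  1  0  0  2
1  3  0  1  1
2  0  1  0  0
[4] 3  3  1  2  3
0  2  2  0  0
3  0  0  1  1
2  1  0  0  2
1  3  0  1  1
2  0  1  0  0
[5] 3  3  1  2  3
1  2  2  0  0
3  0  0  1  1
2  1  0  0  2
1  3  0  1  1
2  0  1  0  0
[6] 3  3  1  2  3
2  2  2  0  0
3  0  0  1  1
2  1  0  0  2
1  3  0  1  1
2  0  1  0  0
[7] 3  3  1  2  3
3  2  2  0  0
3  0  0  1  1
2  1  0  0  2
1  3  0  1  1
2  0  1  0  0
[8] 1  1  2  2  3
3  0  3  0  0
0  2  0  1  1
3  1  0  0  2
1  3  0  1  1
2  0  1  0  0
[9] 2  1  2  2  3
0  1  3  0  0
1  2  0  1  1
3  1  0  0  2
1  3  0  1  1
2  0  1  0  0
[10] 2  1  2  2  3
1  1  3  0  0
1  2  0  1  1
3  1  0  0  2
1  3  0  1  1
2  0  1  0  0
[11] 2  1  2  2  3
2  1  3  0  0
1  2  0  1  1
3  1  0  0  2
1  3  0  1  1
2  0  1  0  0
[12] 2  1  2  2  3
3  1  3  0  0
1  2  0  1  1
3  1  0  0  2
1  3  0  1  1
2  0  1  0  0
[13] 3  1  2  2  3
0  2  3  0  0
2  2  0  1  1
3  1  0  0  2
1  3  0  1  1
2  0  1  0  0
[14] 3  1  2  2  3
1  2  3  0  0
2  2  0  1  1
3  1  0  0  2
1  3  0  1  1
2  0  1  0  0
[15] 3  1  2  2  3
2  2  3  0  0
2  2  0  1  1
3  1  0  0  2
1  3  0  1  1
2  0  1  0  0
[16] 3  1  2  2  3
3  2  3  0  0
2  2  0  1  1
3  1  0  0  2
1  3  0  1  1
2  0  1  0  0
[17] 0  2  2  2  3
1  3  3  0  0
3  2  0  1  1
3  1  0  0  2
1  3  0  1  1
2  0  1  0  0
[18] 0  2  2  2  3
2  3  3  0  0
3  2  0  1  1
3  1  0  0  2
1  3  0  1  1
2  0  1  0  0
[19] 0  2  2  2  3
3  3  3  0  0
3  2  0  1  1
3  1  0  0  2
1  3  0  1  1
2  0  1  0  0

40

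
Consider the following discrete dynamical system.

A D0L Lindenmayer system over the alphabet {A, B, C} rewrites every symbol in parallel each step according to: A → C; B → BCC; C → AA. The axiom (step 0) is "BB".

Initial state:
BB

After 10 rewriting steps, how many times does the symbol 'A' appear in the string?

248

0) BB
1) BCCBCC
2) BCCAAAABCCAAAA
3) BCCAAAACCCCBCCAAAACCCC
4) BCCAAAACCCCAAAAAAAABCCAAAACCCCAAAAAAAA
5) BCCAAAACCCCAAAAAAAACCCCCCCCBCCAAAACCCCAAAAAAAACCCCCCCC
6) BCCAAAACCCCAAAAAAAACCCCCCCCAAAAAAAAAAAAAAAABCCAAAACCCCAAAAAAAACCCCCCCCAAAAAAAAAAAAAAAA
7) BCCAAAACCCCAAAAAAAACCCCCCCCAAAAAAAAAAAAAAAACCCCCCCCCCCCCCCCBCCAAAACCCCAAAAAAAACCCCCCCCAAAAAAAAAAAAAAAACCCCCCCCCCCCCCCC
8) BCCAAAACCCCAAAAAAAACCCCCCCCAAAAAAAAAAAAAAAACCCCCCCCCCCCCCC…AAAAAAAAAACCCCCCCCCCCCCCCCAAAAAAAAAAAAAAAAAAAAAAAAAAAAAAAA  (len 182)
9) BCCAAAACCCCAAAAAAAACCCCCCCCAAAAAAAAAAAAAAAACCCCCCCCCCCCCCC…AAAAAAAAAAAAAAAAAAAAAAAAAACCCCCCCCCCCCCCCCCCCCCCCCCCCCCCCC  (len 246)
10) BCCAAAACCCCAAAAAAAACCCCCCCCAAAAAAAAAAAAAAAACCCCCCCCCCCCCCC…AAAAAAAAAAAAAAAAAAAAAAAAAAAAAAAAAAAAAAAAAAAAAAAAAAAAAAAAAA  (len 374)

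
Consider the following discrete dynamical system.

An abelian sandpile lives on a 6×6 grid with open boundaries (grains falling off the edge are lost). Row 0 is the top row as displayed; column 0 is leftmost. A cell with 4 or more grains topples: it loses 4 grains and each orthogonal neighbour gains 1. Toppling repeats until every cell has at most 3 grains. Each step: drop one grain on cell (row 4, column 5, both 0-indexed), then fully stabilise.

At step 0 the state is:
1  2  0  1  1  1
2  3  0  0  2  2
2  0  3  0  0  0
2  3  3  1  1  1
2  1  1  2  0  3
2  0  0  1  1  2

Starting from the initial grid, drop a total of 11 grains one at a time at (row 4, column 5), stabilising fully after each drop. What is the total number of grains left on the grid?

50

[0] 1  2  0  1  1  1
2  3  0  0  2  2
2  0  3  0  0  0
2  3  3  1  1  1
2  1  1  2  0  3
2  0  0  1  1  2
[1] 1  2  0  1  1  1
2  3  0  0  2  2
2  0  3  0  0  0
2  3  3  1  1  2
2  1  1  2  1  0
2  0  0  1  1  3
[2] 1  2  0  1  1  1
2  3  0  0  2  2
2  0  3  0  0  0
2  3  3  1  1  2
2  1  1  2  1  1
2  0  0  1  1  3
[3] 1  2  0  1  1  1
2  3  0  0  2  2
2  0  3  0  0  0
2  3  3  1  1  2
2  1  1  2  1  2
2  0  0  1  1  3
[4] 1  2  0  1  1  1
2  3  0  0  2  2
2  0  3  0  0  0
2  3  3  1  1  2
2  1  1  2  1  3
2  0  0  1  1  3
[5] 1  2  0  1  1  1
2  3  0  0  2  2
2  0  3  0  0  0
2  3  3  1  1  3
2  1  1  2  2  1
2  0  0  1  2  0
[6] 1  2  0  1  1  1
2  3  0  0  2  2
2  0  3  0  0  0
2  3  3  1  1  3
2  1  1  2  2  2
2  0  0  1  2  0
[7] 1  2  0  1  1  1
2  3  0  0  2  2
2  0  3  0  0  0
2  3  3  1  1  3
2  1  1  2  2  3
2  0  0  1  2  0
[8] 1  2  0  1  1  1
2  3  0  0  2  2
2  0  3  0  0  1
2  3  3  1  2  0
2  1  1  2  3  1
2  0  0  1  2  1
[9] 1  2  0  1  1  1
2  3  0  0  2  2
2  0  3  0  0  1
2  3  3  1  2  0
2  1  1  2  3  2
2  0  0  1  2  1
[10] 1  2  0  1  1  1
2  3  0  0  2  2
2  0  3  0  0  1
2  3  3  1  2  0
2  1  1  2  3  3
2  0  0  1  2  1
[11] 1  2  0  1  1  1
2  3  0  0  2  2
2  0  3  0  0  1
2  3  3  1  3  1
2  1  1  3  0  1
2  0  0  1  3  2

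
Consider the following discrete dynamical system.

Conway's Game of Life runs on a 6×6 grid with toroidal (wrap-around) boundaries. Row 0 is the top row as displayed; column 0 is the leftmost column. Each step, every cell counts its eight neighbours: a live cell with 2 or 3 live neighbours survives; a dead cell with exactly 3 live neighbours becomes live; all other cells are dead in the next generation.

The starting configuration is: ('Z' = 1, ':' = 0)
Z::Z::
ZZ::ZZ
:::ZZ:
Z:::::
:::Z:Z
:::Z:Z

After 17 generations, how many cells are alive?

8

t=0: Z::Z::
ZZ::ZZ
:::ZZ:
Z:::::
:::Z:Z
:::Z:Z
t=1: :ZZZ::
ZZZ:::
:Z:ZZ:
:::Z:Z
Z::::Z
Z:ZZ:Z
t=2: ::::ZZ
Z:::Z:
:Z:ZZZ
::ZZ:Z
:ZZZ::
:::Z:Z
t=3: Z::Z::
Z:::::
:Z::::
:::::Z
ZZ::::
Z::Z:Z
t=4: ZZ::Z:
ZZ::::
Z:::::
:Z::::
:Z::Z:
::Z:ZZ
t=5: ::ZZZ:
::::::
Z:::::
ZZ::::
ZZZZZZ
::Z:Z:
t=6: ::Z:Z:
:::Z::
ZZ::::
:::ZZ:
::::Z:
Z:::::
t=7: :::Z::
:ZZZ::
::ZZZ:
:::ZZZ
:::ZZZ
:::Z:Z
t=8: :::Z::
:Z::::
:Z:::Z
::::::
Z:Z:::
::ZZ:Z
t=9: :::ZZ:
Z:Z:::
Z:::::
ZZ::::
:ZZZ::
:ZZZZ:
t=10: ::::ZZ
:Z:Z:Z
Z::::Z
Z:::::
::::Z:
:Z::::
t=11: ::Z:ZZ
::::::
:Z::ZZ
Z:::::
::::::
::::ZZ
t=12: :::ZZZ
Z::Z::
Z::::Z
Z::::Z
:::::Z
:::ZZZ
t=13: Z:Z:::
Z::Z::
:Z::Z:
::::Z:
::::::
Z::Z::
t=14: Z:ZZ:Z
Z:ZZ:Z
:::ZZZ
::::::
::::::
:Z::::
t=15: :::Z:Z
::::::
Z:ZZ:Z
::::Z:
::::::
ZZZ:::
t=16: ZZZ:::
Z:ZZ:Z
:::ZZZ
:::ZZZ
:Z::::
ZZZ:::
t=17: ::::::
::::::
::::::
Z:ZZ:Z
:Z:ZZZ
::::::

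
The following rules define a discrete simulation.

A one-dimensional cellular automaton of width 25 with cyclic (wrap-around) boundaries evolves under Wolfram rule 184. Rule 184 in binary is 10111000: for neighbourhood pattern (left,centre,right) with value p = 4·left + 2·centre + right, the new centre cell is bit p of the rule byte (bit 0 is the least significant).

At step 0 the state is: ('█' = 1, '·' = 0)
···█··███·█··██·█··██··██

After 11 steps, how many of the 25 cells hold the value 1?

12

k=0  ···█··███·█··██·█··██··██
k=1  █···█·██·█·█·█·█·█·█·█·█·
k=2  ·█···██·█·█·█·█·█·█·█·█·█
k=3  █·█··█·█·█·█·█·█·█·█·█·█·
k=4  ·█·█··█·█·█·█·█·█·█·█·█·█
k=5  █·█·█··█·█·█·█·█·█·█·█·█·
k=6  ·█·█·█··█·█·█·█·█·█·█·█·█
k=7  █·█·█·█··█·█·█·█·█·█·█·█·
k=8  ·█·█·█·█··█·█·█·█·█·█·█·█
k=9  █·█·█·█·█··█·█·█·█·█·█·█·
k=10  ·█·█·█·█·█··█·█·█·█·█·█·█
k=11  █·█·█·█·█·█··█·█·█·█·█·█·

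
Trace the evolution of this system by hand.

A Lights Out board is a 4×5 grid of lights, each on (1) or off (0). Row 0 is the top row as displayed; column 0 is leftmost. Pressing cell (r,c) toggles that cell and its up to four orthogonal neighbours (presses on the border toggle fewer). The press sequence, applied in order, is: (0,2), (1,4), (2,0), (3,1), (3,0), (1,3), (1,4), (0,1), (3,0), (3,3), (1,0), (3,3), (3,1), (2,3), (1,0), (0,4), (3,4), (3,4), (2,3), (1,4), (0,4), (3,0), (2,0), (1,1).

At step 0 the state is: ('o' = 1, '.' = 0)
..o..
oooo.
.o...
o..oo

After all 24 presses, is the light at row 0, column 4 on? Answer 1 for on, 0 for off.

1

0) ..o..
oooo.
.o...
o..oo
1) .o.o.
oo.o.
.o...
o..oo
2) .o.oo
oo..o
.o..o
o..oo
3) .o.oo
.o..o
o...o
...oo
4) .o.oo
.o..o
oo..o
ooooo
5) .o.oo
.o..o
.o..o
..ooo
6) .o..o
.ooo.
.o.oo
..ooo
7) .o...
.oo.o
.o.o.
..ooo
8) o.o..
..o.o
.o.o.
..ooo
9) o.o..
..o.o
oo.o.
ooooo
10) o.o..
..o.o
oo...
oo...
11) ..o..
ooo.o
.o...
oo...
12) ..o..
ooo.o
.o.o.
ooooo
13) ..o..
ooo.o
...o.
...oo
14) ..o..
ooooo
..o.o
....o
15) o.o..
..ooo
o.o.o
....o
16) o.ooo
..oo.
o.o.o
....o
17) o.ooo
..oo.
o.o..
...o.
18) o.ooo
..oo.
o.o.o
....o
19) o.ooo
..o..
o..o.
...oo
20) o.oo.
..ooo
o..oo
...oo
21) o.o.o
..oo.
o..oo
...oo
22) o.o.o
..oo.
...oo
oo.oo
23) o.o.o
o.oo.
oo.oo
.o.oo
24) ooo.o
.o.o.
o..oo
.o.oo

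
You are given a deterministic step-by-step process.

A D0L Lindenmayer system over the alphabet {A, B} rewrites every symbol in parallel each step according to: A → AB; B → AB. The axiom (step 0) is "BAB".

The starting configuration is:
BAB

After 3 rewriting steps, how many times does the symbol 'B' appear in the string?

step 0: BAB
step 1: ABABAB
step 2: ABABABABABAB
step 3: ABABABABABABABABABABABAB

12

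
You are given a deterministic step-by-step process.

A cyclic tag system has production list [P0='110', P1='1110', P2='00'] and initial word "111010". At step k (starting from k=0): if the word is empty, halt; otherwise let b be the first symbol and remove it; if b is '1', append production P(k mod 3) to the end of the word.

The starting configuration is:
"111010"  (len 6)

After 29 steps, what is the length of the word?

0) "111010"  (len 6)
1) "11010110"  (len 8)
2) "10101101110"  (len 11)
3) "010110111000"  (len 12)
4) "10110111000"  (len 11)
5) "01101110001110"  (len 14)
6) "1101110001110"  (len 13)
7) "101110001110110"  (len 15)
8) "011100011101101110"  (len 18)
9) "11100011101101110"  (len 17)
10) "1100011101101110110"  (len 19)
11) "1000111011011101101110"  (len 22)
12) "00011101101110110111000"  (len 23)
13) "0011101101110110111000"  (len 22)
14) "011101101110110111000"  (len 21)
15) "11101101110110111000"  (len 20)
16) "1101101110110111000110"  (len 22)
17) "1011011101101110001101110"  (len 25)
18) "01101110110111000110111000"  (len 26)
19) "1101110110111000110111000"  (len 25)
20) "1011101101110001101110001110"  (len 28)
21) "01110110111000110111000111000"  (len 29)
22) "1110110111000110111000111000"  (len 28)
23) "1101101110001101110001110001110"  (len 31)
24) "10110111000110111000111000111000"  (len 32)
25) "0110111000110111000111000111000110"  (len 34)
26) "110111000110111000111000111000110"  (len 33)
27) "1011100011011100011100011100011000"  (len 34)
28) "011100011011100011100011100011000110"  (len 36)
29) "11100011011100011100011100011000110"  (len 35)

35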